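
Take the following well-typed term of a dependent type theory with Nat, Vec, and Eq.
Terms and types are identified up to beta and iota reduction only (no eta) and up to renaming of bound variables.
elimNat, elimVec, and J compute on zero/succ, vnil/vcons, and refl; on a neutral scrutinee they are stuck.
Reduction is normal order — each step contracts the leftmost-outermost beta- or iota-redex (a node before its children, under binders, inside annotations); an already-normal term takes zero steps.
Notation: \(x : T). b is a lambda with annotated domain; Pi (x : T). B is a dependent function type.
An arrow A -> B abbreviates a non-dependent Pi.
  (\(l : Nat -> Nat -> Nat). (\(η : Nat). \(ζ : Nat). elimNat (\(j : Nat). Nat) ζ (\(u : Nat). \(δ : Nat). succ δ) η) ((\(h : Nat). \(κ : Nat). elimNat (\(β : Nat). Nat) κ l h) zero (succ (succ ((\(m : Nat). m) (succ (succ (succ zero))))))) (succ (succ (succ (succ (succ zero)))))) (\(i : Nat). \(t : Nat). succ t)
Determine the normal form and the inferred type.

resulting normal form:
  succ (succ (succ (succ (succ (succ (succ (succ (succ (succ zero)))))))))
type:
  Nat


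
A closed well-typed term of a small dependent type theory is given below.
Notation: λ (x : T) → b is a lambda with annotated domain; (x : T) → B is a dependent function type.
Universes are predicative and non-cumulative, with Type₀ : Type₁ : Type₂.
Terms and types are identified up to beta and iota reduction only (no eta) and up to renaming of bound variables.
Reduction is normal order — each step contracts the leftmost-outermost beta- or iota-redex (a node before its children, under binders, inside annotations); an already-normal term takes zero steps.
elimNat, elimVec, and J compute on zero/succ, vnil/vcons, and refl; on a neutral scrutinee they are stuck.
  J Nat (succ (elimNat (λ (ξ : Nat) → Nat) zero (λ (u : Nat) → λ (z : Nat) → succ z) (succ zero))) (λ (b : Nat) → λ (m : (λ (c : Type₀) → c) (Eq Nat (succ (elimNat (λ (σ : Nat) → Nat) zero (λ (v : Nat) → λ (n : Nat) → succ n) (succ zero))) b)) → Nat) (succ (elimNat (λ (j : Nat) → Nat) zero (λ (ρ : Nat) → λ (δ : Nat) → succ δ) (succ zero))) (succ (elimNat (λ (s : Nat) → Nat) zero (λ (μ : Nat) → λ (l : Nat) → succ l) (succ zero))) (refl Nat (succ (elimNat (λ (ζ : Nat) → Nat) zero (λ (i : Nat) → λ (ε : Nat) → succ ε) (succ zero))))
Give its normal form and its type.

normal form:
  succ (succ zero)
the term's type:
  Nat
observation: reduction starts at a J iota-redex, and 5 normal-order steps reach the normal form.


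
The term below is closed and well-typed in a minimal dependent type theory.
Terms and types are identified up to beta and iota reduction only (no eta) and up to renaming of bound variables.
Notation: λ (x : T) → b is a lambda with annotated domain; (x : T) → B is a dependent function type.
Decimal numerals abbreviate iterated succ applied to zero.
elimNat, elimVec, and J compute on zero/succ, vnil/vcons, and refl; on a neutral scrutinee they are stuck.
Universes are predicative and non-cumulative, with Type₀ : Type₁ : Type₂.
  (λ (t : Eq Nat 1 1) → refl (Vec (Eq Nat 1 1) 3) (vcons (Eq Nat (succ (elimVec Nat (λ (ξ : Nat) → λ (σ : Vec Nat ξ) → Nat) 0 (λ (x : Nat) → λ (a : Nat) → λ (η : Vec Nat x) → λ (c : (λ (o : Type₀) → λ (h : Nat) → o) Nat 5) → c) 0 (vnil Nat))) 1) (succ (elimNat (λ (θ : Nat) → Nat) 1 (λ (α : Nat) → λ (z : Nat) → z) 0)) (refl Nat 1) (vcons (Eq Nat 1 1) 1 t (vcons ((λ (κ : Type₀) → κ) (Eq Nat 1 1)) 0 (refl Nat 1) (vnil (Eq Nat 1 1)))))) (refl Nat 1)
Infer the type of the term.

type:
  Eq (Vec (Eq Nat 1 1) 3) (vcons (Eq Nat 1 1) 2 (refl Nat 1) (vcons (Eq Nat 1 1) 1 (refl Nat 1) (vcons (Eq Nat 1 1) 0 (refl Nat 1) (vnil (Eq Nat 1 1))))) (vcons (Eq Nat 1 1) 2 (refl Nat 1) (vcons (Eq Nat 1 1) 1 (refl Nat 1) (vcons (Eq Nat 1 1) 0 (refl Nat 1) (vnil (Eq Nat 1 1)))))


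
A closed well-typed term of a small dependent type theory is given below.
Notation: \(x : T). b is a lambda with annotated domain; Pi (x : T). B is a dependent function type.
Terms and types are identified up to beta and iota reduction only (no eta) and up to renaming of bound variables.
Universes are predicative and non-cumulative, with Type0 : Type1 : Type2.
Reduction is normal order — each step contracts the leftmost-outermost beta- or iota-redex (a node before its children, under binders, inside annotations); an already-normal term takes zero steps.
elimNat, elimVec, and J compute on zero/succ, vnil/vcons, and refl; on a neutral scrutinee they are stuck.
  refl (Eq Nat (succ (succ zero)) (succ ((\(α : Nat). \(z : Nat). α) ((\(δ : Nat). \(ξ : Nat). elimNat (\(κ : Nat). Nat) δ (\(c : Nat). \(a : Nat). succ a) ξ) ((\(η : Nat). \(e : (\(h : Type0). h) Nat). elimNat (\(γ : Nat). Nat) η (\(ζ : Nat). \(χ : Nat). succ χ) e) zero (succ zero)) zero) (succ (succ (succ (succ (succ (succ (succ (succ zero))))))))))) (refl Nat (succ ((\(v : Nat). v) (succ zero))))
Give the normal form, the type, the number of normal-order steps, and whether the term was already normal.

reduced normal form:
  refl (Eq Nat (succ (succ zero)) (succ (succ zero))) (refl Nat (succ (succ zero)))
inferred type:
  Eq (Eq Nat (succ (succ zero)) (succ (succ zero))) (refl Nat (succ (succ zero))) (refl Nat (succ (succ zero)))
reduction steps (normal order): 12
already normal: no
first redex: a beta-redex


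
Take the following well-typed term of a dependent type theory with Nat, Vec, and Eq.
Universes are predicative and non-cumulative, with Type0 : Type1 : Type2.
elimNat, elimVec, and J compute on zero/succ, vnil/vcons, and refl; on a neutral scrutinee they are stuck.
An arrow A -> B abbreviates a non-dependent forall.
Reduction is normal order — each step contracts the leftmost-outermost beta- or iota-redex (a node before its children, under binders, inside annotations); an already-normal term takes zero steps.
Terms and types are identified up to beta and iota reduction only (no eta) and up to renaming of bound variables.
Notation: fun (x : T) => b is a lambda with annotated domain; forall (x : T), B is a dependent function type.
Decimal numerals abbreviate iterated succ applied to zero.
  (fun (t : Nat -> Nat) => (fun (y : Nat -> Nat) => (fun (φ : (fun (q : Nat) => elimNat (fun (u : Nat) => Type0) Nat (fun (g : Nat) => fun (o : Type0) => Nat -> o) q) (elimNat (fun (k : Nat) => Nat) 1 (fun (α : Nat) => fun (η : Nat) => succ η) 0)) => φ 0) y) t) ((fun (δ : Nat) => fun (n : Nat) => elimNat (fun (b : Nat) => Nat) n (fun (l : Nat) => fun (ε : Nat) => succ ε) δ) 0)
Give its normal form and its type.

resulting normal form:
  0
type:
  Nat


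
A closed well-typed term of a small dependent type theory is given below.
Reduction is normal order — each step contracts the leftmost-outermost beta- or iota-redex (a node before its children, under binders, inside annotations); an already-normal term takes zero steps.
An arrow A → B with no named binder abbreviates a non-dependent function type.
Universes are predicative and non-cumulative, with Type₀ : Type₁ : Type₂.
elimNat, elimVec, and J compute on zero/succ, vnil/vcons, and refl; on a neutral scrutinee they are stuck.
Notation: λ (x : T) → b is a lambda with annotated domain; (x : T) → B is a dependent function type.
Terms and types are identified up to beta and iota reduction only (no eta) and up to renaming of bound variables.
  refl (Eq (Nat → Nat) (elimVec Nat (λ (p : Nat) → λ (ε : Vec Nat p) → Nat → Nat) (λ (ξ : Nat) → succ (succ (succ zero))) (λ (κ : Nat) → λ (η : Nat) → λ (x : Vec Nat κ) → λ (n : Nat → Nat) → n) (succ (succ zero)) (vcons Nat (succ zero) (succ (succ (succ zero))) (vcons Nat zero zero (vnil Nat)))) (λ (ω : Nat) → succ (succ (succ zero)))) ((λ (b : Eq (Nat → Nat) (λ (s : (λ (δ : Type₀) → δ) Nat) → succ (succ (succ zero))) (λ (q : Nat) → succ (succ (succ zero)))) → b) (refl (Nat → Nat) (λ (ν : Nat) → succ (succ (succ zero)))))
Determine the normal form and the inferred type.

reduced normal form:
  refl (Eq (Nat → Nat) (λ (p : Nat) → succ (succ (succ zero))) (λ (ε : Nat) → succ (succ (succ zero)))) (refl (Nat → Nat) (λ (ξ : Nat) → succ (succ (succ zero))))
inferred type:
  Eq (Eq (Nat → Nat) (λ (p : Nat) → succ (succ (succ zero))) (λ (ε : Nat) → succ (succ (succ zero)))) (refl (Nat → Nat) (λ (ξ : Nat) → succ (succ (succ zero)))) (refl (Nat → Nat) (λ (κ : Nat) → succ (succ (succ zero))))
observation: contracting an elimVec iota-redex first, the term normalizes in 12 steps.


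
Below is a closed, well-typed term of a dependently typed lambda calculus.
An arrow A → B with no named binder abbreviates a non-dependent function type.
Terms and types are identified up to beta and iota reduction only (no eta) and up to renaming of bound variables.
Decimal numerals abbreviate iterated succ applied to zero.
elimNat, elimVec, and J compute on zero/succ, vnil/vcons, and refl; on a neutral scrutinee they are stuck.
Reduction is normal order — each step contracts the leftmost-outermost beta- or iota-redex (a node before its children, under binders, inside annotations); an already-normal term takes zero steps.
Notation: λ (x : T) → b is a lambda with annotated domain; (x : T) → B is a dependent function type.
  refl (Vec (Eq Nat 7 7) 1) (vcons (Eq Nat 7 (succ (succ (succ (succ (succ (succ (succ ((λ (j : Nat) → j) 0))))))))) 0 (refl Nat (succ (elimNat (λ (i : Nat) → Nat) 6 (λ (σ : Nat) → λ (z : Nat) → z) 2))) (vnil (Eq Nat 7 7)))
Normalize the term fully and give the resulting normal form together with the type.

normal form:
  refl (Vec (Eq Nat 7 7) 1) (vcons (Eq Nat 7 7) 0 (refl Nat 7) (vnil (Eq Nat 7 7)))
the term's type:
  Eq (Vec (Eq Nat 7 7) 1) (vcons (Eq Nat 7 7) 0 (refl Nat 7) (vnil (Eq Nat 7 7))) (vcons (Eq Nat 7 7) 0 (refl Nat 7) (vnil (Eq Nat 7 7)))


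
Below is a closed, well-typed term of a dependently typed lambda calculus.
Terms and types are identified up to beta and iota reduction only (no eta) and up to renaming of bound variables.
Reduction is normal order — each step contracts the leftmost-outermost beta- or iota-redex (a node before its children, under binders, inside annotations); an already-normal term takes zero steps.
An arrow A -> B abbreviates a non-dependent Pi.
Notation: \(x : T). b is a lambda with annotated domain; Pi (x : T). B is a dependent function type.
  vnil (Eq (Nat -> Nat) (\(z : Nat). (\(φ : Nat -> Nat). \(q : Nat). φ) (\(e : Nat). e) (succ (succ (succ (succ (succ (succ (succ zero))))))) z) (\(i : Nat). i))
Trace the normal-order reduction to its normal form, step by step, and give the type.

normal-order reduction:
  vnil (Eq (Nat -> Nat) (\(z : Nat). (\(φ : Nat -> Nat). \(q : Nat). φ) (\(e : Nat). e) (succ (succ (succ (succ (succ (succ (succ zero))))))) z) (\(i : Nat). i))
  ~> vnil (Eq (Nat -> Nat) (\(z : Nat). (\(φ : Nat). \(q : Nat). q) (succ (succ (succ (succ (succ (succ (succ zero))))))) z) (\(e : Nat). e))
  ~> vnil (Eq (Nat -> Nat) (\(z : Nat). (\(φ : Nat). φ) z) (\(q : Nat). q))
  ~> vnil (Eq (Nat -> Nat) (\(z : Nat). z) (\(φ : Nat). φ))
type:
  Vec (Eq (Nat -> Nat) (\(z : Nat). z) (\(φ : Nat). φ)) zero


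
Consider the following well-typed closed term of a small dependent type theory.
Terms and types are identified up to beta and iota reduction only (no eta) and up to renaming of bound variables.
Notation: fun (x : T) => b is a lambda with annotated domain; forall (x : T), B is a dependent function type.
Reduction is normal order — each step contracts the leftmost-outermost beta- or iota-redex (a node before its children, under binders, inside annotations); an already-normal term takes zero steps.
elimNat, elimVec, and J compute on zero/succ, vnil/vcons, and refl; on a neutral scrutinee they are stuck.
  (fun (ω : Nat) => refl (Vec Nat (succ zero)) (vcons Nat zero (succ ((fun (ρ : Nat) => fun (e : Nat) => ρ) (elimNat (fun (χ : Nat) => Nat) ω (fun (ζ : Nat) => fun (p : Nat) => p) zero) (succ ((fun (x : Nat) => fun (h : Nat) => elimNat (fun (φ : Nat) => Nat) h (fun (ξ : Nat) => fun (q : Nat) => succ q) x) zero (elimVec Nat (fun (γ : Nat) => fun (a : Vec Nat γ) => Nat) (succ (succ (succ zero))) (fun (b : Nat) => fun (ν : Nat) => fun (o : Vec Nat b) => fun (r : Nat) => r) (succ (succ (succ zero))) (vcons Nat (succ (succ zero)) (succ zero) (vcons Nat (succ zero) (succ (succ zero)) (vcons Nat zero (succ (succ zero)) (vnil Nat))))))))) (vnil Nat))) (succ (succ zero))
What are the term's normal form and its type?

reduced normal form:
  refl (Vec Nat (succ zero)) (vcons Nat zero (succ (succ (succ zero))) (vnil Nat))
the term's type:
  Eq (Vec Nat (succ zero)) (vcons Nat zero (succ (succ (succ zero))) (vnil Nat)) (vcons Nat zero (succ (succ (succ zero))) (vnil Nat))


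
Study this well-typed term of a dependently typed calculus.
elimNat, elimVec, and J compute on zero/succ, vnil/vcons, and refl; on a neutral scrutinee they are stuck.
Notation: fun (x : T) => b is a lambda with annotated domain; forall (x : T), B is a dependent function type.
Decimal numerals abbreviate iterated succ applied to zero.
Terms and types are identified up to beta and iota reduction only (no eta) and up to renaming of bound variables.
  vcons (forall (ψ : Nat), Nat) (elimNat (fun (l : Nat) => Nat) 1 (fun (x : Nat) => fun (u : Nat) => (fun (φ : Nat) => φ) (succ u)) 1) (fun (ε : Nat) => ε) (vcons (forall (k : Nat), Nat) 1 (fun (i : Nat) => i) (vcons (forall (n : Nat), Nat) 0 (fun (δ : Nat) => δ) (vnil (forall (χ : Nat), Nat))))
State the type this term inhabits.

inferred type:
  Vec (forall (ψ : Nat), Nat) 3


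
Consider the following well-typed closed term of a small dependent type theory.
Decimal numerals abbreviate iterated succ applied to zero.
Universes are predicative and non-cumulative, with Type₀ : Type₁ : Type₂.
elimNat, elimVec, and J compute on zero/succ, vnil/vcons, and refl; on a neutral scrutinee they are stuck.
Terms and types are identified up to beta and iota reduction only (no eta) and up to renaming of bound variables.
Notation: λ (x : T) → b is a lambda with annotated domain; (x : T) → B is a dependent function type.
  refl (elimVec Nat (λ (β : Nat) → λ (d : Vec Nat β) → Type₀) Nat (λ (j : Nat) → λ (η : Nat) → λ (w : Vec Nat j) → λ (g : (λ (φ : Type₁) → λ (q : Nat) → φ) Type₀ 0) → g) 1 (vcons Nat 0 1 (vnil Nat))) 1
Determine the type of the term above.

type:
  Eq Nat 1 1


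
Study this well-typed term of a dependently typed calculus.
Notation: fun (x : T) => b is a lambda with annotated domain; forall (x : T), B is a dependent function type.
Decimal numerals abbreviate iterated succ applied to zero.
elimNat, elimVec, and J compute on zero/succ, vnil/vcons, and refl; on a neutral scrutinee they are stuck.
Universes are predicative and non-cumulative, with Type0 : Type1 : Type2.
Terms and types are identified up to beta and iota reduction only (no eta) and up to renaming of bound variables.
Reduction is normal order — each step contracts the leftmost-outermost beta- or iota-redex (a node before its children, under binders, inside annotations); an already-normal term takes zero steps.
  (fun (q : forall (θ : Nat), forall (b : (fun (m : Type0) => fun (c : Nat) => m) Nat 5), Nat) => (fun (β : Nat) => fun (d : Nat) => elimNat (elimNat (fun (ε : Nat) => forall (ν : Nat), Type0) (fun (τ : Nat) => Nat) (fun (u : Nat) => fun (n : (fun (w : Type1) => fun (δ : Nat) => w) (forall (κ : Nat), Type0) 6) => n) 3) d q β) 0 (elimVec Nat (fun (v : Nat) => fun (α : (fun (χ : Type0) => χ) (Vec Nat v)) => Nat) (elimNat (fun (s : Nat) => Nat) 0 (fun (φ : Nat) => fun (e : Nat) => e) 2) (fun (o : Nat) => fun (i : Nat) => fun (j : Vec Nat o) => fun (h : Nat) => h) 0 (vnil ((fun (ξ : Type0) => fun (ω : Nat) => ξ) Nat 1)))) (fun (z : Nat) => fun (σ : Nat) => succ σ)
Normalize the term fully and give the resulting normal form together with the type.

resulting normal form:
  0
inferred type:
  Nat


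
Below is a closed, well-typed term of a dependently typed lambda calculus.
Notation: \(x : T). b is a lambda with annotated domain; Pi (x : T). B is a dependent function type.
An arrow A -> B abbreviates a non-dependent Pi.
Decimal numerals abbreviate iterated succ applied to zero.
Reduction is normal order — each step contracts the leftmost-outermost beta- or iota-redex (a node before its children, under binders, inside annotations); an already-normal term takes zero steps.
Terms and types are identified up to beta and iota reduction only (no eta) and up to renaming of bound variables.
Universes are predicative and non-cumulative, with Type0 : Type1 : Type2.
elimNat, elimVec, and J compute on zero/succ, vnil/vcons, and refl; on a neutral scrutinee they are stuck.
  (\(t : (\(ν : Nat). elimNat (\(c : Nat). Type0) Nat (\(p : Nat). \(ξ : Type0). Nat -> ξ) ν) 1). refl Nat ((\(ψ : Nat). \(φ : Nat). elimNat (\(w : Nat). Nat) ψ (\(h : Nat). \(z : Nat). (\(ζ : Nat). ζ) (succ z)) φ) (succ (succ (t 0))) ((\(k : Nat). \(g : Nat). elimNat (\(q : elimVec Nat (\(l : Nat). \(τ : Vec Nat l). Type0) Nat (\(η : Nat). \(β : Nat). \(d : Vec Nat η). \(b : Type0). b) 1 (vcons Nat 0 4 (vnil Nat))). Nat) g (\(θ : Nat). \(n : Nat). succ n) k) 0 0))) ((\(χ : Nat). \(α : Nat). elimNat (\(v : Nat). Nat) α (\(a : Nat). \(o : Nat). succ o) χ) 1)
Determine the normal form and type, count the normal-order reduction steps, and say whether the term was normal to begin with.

resulting normal form:
  refl Nat 3
the term's type:
  Eq Nat 3 3
normal-order step count: 14
term was already normal: no
first contracted redex: a beta-redex


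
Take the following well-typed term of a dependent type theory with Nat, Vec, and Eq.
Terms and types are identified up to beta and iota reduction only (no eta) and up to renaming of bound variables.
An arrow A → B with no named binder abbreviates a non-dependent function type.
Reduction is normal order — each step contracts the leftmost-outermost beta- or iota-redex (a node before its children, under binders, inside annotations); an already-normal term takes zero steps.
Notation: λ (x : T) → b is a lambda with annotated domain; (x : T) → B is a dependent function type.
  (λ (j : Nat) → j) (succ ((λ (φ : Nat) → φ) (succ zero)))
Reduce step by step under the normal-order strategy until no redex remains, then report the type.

reduction (normal order):
  (λ (j : Nat) → j) (succ ((λ (φ : Nat) → φ) (succ zero)))
  ~> succ ((λ (j : Nat) → j) (succ zero))
  ~> succ (succ zero)
type:
  Nat


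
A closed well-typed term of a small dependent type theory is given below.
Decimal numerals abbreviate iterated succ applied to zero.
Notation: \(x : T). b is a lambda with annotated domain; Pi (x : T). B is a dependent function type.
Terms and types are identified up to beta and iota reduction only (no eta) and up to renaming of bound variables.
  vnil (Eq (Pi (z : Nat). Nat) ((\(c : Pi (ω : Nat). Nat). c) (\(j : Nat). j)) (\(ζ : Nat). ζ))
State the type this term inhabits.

inferred type:
  Vec (Eq (Pi (z : Nat). Nat) (\(c : Nat). c) (\(ω : Nat). ω)) 0


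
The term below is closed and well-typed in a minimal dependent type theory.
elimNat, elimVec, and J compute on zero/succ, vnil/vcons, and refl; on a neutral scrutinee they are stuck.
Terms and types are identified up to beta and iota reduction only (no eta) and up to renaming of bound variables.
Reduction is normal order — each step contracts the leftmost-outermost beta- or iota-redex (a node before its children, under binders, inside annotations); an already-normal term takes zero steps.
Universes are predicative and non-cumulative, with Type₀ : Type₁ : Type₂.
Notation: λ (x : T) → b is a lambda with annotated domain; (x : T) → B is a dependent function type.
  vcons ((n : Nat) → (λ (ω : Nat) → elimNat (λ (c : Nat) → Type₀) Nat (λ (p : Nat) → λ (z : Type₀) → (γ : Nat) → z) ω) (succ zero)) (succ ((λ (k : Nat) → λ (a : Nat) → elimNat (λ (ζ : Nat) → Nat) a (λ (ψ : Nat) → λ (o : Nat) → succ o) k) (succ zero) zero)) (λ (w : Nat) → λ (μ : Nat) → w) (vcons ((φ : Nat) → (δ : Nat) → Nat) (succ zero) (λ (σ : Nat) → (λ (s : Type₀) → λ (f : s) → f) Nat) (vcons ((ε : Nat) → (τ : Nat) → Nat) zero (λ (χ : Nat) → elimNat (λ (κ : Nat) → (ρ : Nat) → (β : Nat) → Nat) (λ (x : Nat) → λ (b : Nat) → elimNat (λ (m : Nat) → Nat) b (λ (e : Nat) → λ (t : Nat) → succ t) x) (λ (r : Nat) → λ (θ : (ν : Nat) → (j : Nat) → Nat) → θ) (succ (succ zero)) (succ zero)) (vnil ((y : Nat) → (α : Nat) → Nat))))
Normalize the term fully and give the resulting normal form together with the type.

resulting normal form:
  vcons ((n : Nat) → (ω : Nat) → Nat) (succ (succ zero)) (λ (c : Nat) → λ (p : Nat) → c) (vcons ((z : Nat) → (γ : Nat) → Nat) (succ zero) (λ (k : Nat) → λ (a : Nat) → a) (vcons ((ζ : Nat) → (ψ : Nat) → Nat) zero (λ (o : Nat) → λ (w : Nat) → succ w) (vnil ((μ : Nat) → (φ : Nat) → Nat))))
inferred type:
  Vec ((n : Nat) → (ω : Nat) → Nat) (succ (succ (succ zero)))
observation: the term reaches its normal form after 24 normal-order steps.


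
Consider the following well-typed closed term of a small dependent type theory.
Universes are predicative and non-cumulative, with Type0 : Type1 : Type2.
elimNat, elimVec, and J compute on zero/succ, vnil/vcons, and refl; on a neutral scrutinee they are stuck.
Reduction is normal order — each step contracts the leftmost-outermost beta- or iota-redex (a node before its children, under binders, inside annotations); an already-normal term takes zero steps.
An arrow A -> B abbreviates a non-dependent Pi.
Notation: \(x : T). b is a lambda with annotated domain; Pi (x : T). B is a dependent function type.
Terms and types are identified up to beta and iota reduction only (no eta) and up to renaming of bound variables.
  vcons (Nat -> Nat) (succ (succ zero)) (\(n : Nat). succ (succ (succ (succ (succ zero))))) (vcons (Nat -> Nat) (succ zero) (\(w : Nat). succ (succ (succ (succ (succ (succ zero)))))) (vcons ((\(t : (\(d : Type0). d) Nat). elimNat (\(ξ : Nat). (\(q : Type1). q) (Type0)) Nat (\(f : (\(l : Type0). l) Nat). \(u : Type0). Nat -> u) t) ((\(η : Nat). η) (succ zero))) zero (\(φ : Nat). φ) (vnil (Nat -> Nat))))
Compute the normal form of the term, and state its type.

normal form:
  vcons (Nat -> Nat) (succ (succ zero)) (\(n : Nat). succ (succ (succ (succ (succ zero))))) (vcons (Nat -> Nat) (succ zero) (\(w : Nat). succ (succ (succ (succ (succ (succ zero)))))) (vcons (Nat -> Nat) zero (\(t : Nat). t) (vnil (Nat -> Nat))))
type:
  Vec (Nat -> Nat) (succ (succ (succ zero)))


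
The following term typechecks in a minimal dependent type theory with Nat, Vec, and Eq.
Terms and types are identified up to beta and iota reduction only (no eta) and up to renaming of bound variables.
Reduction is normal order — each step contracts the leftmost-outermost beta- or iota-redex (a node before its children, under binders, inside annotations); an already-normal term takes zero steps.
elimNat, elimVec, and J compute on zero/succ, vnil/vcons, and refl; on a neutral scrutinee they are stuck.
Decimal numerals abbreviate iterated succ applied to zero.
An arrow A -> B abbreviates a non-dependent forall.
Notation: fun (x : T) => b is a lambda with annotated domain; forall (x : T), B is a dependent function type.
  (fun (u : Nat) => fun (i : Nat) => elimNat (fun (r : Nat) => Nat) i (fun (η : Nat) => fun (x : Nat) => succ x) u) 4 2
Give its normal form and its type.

resulting normal form:
  6
the term's type:
  Nat


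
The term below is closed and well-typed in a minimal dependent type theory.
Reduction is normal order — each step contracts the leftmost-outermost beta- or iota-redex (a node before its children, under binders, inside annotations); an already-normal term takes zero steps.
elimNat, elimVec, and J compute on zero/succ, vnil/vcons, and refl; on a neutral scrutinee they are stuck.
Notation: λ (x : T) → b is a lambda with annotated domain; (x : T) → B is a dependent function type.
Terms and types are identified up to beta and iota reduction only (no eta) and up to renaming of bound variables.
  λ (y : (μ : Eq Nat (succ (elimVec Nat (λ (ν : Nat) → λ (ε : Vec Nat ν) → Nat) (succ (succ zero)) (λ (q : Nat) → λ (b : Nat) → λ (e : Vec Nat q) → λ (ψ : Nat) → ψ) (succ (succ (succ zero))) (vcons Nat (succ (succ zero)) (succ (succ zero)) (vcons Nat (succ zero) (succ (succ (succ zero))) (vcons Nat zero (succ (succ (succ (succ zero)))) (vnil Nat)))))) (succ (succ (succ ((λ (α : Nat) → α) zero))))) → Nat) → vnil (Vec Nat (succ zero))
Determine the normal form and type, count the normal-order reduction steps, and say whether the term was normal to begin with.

normal form:
  λ (y : (μ : Eq Nat (succ (succ (succ zero))) (succ (succ (succ zero)))) → Nat) → vnil (Vec Nat (succ zero))
the term's type:
  (y : (μ : Eq Nat (succ (succ (succ zero))) (succ (succ (succ zero)))) → Nat) → Vec (Vec Nat (succ zero)) zero
normal-order step count: 17
started in normal form: no
first redex: an elimVec iota-redex


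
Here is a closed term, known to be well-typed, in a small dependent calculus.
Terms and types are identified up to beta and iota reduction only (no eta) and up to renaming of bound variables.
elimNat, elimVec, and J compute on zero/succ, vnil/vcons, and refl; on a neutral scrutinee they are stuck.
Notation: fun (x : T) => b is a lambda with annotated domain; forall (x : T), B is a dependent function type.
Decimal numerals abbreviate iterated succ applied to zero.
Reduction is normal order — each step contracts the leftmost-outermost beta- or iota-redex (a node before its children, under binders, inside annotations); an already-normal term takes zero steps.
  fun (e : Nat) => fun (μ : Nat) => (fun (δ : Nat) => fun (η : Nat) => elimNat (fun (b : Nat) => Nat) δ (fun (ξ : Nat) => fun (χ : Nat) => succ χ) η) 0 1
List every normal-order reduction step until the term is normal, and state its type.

normal-order reduction:
  fun (e : Nat) => fun (μ : Nat) => (fun (δ : Nat) => fun (η : Nat) => elimNat (fun (b : Nat) => Nat) δ (fun (ξ : Nat) => fun (χ : Nat) => succ χ) η) 0 1
  ~> fun (e : Nat) => fun (μ : Nat) => (fun (δ : Nat) => elimNat (fun (η : Nat) => Nat) 0 (fun (b : Nat) => fun (ξ : Nat) => succ ξ) δ) 1
  ~> fun (e : Nat) => fun (μ : Nat) => elimNat (fun (δ : Nat) => Nat) 0 (fun (η : Nat) => fun (b : Nat) => succ b) 1
  ~> fun (e : Nat) => fun (μ : Nat) => (fun (δ : Nat) => fun (η : Nat) => succ η) 0 (elimNat (fun (b : Nat) => Nat) 0 (fun (ξ : Nat) => fun (χ : Nat) => succ χ) 0)
  ~> fun (e : Nat) => fun (μ : Nat) => (fun (δ : Nat) => succ δ) (elimNat (fun (η : Nat) => Nat) 0 (fun (b : Nat) => fun (ξ : Nat) => succ ξ) 0)
  ~> fun (e : Nat) => fun (μ : Nat) => succ (elimNat (fun (δ : Nat) => Nat) 0 (fun (η : Nat) => fun (b : Nat) => succ b) 0)
  ~> fun (e : Nat) => fun (μ : Nat) => 1
the term's type:
  forall (e : Nat), forall (μ : Nat), Nat


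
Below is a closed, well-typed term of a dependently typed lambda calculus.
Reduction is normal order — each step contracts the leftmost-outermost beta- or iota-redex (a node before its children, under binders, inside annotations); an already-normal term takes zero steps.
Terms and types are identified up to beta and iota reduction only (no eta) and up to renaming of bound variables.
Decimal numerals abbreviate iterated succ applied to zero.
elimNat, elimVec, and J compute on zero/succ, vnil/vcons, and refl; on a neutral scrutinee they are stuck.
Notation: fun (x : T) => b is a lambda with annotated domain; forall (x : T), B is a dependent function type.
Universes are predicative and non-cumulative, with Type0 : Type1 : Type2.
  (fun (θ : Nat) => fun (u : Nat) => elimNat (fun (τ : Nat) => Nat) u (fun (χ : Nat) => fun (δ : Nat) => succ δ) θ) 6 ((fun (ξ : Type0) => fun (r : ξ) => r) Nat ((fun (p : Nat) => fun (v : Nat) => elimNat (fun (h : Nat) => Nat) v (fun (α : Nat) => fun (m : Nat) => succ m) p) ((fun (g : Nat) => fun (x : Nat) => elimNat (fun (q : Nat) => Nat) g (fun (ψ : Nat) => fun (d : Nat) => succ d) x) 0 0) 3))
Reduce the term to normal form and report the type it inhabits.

reduced normal form:
  9
the term's type:
  Nat
observation: reduction starts at a beta-redex, and 29 normal-order steps reach the normal form.


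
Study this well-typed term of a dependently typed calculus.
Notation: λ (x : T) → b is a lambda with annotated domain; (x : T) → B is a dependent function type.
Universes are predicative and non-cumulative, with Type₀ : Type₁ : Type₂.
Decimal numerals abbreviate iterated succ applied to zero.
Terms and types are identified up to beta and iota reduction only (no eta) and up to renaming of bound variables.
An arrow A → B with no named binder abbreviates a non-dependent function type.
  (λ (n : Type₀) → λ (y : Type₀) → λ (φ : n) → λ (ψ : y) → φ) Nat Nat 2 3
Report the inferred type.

the term's type:
  Nat


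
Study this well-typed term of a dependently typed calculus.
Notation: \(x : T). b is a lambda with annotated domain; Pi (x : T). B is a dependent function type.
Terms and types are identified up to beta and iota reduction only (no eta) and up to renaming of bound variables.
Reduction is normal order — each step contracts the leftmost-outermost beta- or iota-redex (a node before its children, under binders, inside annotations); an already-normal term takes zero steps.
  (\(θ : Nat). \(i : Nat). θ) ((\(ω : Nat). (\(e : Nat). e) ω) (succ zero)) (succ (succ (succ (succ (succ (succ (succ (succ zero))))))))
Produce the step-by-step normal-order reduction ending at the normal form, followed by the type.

reduction (normal order):
  (\(θ : Nat). \(i : Nat). θ) ((\(ω : Nat). (\(e : Nat). e) ω) (succ zero)) (succ (succ (succ (succ (succ (succ (succ (succ zero))))))))
  ~> (\(θ : Nat). (\(i : Nat). (\(ω : Nat). ω) i) (succ zero)) (succ (succ (succ (succ (succ (succ (succ (succ zero))))))))
  ~> (\(θ : Nat). (\(i : Nat). i) θ) (succ zero)
  ~> (\(θ : Nat). θ) (succ zero)
  ~> succ zero
inferred type:
  Nat


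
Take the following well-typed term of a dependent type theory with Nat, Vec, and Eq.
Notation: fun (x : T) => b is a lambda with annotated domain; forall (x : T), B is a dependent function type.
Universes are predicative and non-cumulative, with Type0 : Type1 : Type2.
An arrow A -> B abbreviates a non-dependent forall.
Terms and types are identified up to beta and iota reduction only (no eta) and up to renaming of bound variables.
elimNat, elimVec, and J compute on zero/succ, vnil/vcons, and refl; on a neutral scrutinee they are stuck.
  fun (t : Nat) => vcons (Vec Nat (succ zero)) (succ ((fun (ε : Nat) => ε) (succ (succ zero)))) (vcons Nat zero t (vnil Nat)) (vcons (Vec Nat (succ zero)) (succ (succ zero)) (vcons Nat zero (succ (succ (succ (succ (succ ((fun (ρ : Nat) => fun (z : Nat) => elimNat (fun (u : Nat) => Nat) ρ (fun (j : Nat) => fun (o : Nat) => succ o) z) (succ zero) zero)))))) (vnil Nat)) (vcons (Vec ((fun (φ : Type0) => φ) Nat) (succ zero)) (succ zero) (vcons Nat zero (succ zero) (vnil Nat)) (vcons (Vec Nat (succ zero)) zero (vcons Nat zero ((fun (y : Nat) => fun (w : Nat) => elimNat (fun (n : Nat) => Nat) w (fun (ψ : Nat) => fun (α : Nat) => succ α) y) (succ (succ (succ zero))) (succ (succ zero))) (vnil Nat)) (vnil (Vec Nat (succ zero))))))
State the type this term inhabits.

type:
  Nat -> Vec (Vec Nat (succ zero)) (succ (succ (succ (succ zero))))


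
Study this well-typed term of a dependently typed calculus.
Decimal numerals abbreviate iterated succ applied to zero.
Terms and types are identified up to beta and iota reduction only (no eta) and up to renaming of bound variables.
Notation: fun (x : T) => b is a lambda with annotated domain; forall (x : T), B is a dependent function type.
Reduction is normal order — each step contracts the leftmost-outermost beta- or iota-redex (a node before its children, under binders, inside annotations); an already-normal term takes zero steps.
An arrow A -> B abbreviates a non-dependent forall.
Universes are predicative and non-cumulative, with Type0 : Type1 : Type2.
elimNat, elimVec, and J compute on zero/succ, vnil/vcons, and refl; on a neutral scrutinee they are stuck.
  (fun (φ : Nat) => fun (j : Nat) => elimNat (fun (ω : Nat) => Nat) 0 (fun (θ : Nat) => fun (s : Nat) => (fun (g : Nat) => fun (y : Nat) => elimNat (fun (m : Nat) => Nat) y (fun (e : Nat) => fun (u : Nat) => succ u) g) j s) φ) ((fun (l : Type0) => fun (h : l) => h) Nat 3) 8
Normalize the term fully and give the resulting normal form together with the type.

reduced normal form:
  24
inferred type:
  Nat
observation: 41 normal-order steps separate the term from its normal form.


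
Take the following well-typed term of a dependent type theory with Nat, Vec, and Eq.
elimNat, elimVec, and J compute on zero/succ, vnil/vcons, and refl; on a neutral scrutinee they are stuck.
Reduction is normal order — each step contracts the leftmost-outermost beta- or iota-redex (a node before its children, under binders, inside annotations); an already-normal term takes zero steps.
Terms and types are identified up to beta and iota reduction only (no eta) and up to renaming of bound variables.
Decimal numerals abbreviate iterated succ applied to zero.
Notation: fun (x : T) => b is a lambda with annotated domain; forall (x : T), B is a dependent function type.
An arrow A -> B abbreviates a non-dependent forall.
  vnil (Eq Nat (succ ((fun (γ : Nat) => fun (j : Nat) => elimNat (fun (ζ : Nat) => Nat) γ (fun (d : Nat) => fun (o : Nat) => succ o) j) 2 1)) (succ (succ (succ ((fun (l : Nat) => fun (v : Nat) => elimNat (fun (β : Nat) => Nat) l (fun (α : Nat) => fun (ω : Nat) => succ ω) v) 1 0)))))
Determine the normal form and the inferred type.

resulting normal form:
  vnil (Eq Nat 4 4)
inferred type:
  Vec (Eq Nat 4 4) 0
observation: 9 normal-order steps normalize the term, beginning with a beta-redex.


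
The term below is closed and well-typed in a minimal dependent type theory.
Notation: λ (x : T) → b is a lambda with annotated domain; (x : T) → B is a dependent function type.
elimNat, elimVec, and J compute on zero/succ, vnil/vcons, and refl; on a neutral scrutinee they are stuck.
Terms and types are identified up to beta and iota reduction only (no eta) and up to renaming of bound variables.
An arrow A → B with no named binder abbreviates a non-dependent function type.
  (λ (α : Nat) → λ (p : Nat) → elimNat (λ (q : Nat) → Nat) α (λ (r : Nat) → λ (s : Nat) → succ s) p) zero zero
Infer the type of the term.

the term's type:
  Nat


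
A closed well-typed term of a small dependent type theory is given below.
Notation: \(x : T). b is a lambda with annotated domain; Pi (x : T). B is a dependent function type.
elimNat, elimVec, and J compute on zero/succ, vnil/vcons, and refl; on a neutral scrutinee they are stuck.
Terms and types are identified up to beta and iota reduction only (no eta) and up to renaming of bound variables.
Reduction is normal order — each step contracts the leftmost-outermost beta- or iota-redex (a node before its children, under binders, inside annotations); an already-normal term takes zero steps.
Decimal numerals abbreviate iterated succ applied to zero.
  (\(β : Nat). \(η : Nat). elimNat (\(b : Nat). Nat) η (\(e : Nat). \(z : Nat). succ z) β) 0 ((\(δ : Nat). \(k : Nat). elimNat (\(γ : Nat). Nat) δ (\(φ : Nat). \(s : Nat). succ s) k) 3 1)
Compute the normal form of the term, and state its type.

resulting normal form:
  4
the term's type:
  Nat


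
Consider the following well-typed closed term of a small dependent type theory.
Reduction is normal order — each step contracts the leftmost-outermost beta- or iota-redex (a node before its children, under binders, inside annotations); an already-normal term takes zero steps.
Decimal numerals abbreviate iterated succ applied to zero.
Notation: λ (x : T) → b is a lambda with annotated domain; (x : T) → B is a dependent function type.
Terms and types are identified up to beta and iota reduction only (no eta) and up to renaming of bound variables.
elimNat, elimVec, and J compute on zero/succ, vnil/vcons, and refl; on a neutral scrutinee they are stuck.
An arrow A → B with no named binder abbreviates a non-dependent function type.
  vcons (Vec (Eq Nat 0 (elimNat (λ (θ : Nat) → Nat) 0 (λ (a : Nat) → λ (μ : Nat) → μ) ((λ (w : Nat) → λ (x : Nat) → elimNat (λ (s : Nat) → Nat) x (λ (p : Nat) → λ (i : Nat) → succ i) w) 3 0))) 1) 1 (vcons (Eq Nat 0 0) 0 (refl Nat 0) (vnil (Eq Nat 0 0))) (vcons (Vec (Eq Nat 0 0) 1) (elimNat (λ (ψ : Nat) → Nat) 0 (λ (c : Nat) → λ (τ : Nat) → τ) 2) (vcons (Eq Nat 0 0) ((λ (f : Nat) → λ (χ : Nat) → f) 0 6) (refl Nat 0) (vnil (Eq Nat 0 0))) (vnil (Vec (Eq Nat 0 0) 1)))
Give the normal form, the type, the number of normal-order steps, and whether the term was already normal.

resulting normal form:
  vcons (Vec (Eq Nat 0 0) 1) 1 (vcons (Eq Nat 0 0) 0 (refl Nat 0) (vnil (Eq Nat 0 0))) (vcons (Vec (Eq Nat 0 0) 1) 0 (vcons (Eq Nat 0 0) 0 (refl Nat 0) (vnil (Eq Nat 0 0))) (vnil (Vec (Eq Nat 0 0) 1)))
inferred type:
  Vec (Vec (Eq Nat 0 0) 1) 2
steps to reach normal form (normal order): 31
started in normal form: no
first contracted redex: a beta-redex


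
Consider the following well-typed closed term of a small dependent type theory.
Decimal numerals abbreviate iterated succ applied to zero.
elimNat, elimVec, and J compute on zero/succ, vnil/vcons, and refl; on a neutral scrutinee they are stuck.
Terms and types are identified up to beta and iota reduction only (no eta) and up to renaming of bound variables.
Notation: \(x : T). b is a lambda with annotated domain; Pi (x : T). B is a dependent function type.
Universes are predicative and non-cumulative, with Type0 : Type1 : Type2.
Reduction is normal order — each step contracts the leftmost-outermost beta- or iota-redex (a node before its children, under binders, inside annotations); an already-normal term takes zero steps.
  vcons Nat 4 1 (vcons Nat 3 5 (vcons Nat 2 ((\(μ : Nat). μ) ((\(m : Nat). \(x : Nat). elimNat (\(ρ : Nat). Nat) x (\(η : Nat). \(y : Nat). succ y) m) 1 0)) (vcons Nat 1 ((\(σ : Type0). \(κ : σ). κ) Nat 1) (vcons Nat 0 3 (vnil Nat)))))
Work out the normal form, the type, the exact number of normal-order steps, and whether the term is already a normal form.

resulting normal form:
  vcons Nat 4 1 (vcons Nat 3 5 (vcons Nat 2 1 (vcons Nat 1 1 (vcons Nat 0 3 (vnil Nat)))))
type:
  Vec Nat 5
reduction steps (normal order): 9
already normal: no
first contracted redex: a beta-redex


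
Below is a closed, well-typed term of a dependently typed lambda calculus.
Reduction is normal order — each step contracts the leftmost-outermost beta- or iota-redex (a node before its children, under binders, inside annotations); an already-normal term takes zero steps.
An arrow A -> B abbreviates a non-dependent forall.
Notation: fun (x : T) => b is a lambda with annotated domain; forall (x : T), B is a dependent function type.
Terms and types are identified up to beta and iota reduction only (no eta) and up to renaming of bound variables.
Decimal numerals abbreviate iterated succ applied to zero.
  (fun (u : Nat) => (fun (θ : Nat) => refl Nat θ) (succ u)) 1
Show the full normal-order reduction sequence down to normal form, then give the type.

normal-order reduction:
  (fun (u : Nat) => (fun (θ : Nat) => refl Nat θ) (succ u)) 1
  ~> (fun (u : Nat) => refl Nat u) 2
  ~> refl Nat 2
type:
  Eq Nat 2 2


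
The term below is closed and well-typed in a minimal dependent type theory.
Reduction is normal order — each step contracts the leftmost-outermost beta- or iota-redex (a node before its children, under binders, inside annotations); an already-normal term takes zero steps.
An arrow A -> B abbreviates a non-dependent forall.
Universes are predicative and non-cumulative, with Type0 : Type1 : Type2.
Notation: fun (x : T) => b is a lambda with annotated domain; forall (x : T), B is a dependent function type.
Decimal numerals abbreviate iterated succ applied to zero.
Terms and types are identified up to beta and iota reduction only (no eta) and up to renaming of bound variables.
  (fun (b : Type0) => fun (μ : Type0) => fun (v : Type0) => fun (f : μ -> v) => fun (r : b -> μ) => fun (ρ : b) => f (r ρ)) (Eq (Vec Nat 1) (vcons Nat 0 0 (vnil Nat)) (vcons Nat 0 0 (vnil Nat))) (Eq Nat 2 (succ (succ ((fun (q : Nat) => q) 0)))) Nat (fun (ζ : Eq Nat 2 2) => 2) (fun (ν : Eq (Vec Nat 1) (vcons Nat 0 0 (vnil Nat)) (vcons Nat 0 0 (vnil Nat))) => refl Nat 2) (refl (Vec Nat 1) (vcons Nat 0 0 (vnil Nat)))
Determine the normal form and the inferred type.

reduced normal form:
  2
inferred type:
  Nat
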